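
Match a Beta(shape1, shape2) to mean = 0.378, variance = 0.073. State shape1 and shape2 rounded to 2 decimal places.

By moment matching, shape1+shape2 = μ(1−μ)/σ² − 1 = (0.378·0.622)/0.073 − 1 = 3.2208 − 1 = 2.2208.
Since shape1/(shape1+shape2) = μ, shape1 = 0.378·2.2208 = 0.84 and shape2 = 0.622·2.2208 = 1.38.

shape1 = 0.84, shape2 = 1.38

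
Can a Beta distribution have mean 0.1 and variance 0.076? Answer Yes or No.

Yes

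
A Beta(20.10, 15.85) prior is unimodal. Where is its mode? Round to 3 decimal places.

0.563

With α,β > 1, mode = (α−1)/(α+β−2) = 19.10/33.95 = 0.563.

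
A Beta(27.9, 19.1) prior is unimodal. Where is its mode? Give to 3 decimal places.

The density x^(α−1)(1−x)^(β−1) is maximised at (α−1)/(α+β−2) = 26.9/45.0 = 0.598.

0.598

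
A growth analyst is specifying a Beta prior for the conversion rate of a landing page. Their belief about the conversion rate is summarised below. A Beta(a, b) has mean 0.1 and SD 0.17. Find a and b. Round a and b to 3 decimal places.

a = 0.211, b = 1.903

First σ² = 0.0289. Setting a = μn, b = (1−μ)n with n = a+b,
μ(1−μ)/(n+1) = 0.0289 ⇒ n+1 = 0.09/0.0289 = 3.1142 ⇒ n = 2.1142.
Hence a = 0.1×2.1142 = 0.211, b = 0.9×2.1142 = 1.903.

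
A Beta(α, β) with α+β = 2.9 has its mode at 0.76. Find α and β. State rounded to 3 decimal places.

Mode = (α−1)/(κ−2) with κ = α+β, so α−1 = 0.76·0.9 = 0.684.
α = 1.684; β = κ − α = 1.216.

α = 1.684, β = 1.216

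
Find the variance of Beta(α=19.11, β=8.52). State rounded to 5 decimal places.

μ = 19.11/27.63 = 0.691640; Var = μ(1−μ)/(α+β+1) = 0.2132743/28.63 = 0.00745.

0.00745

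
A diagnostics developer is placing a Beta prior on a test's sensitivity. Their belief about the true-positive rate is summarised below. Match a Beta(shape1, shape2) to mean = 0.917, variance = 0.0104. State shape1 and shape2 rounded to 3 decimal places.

Write ν = shape1+shape2; then shape1 = μν and Var = μ(1−μ)/(ν+1).
ν = μ(1−μ)/Var − 1 = 0.076111/0.0104 − 1 = 6.3184.
shape1 = 0.917·6.3184 = 5.794, shape2 = 0.083·6.3184 = 0.524.

shape1 = 5.794, shape2 = 0.524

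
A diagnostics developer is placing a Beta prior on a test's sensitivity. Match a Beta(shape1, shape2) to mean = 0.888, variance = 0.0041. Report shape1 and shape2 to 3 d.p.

shape1 = 20.653, shape2 = 2.605

By moment matching, shape1+shape2 = μ(1−μ)/σ² − 1 = (0.888·0.112)/0.0041 − 1 = 24.2576 − 1 = 23.2576.
Since shape1/(shape1+shape2) = μ, shape1 = 0.888·23.2576 = 20.653 and shape2 = 0.112·23.2576 = 2.605.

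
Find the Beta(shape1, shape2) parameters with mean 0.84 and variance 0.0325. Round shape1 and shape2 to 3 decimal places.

Let s = shape1+shape2. The Beta variance is μ(1−μ)/(s+1).
So s+1 = μ(1−μ)/σ² = (0.84×0.16)/0.0325 = 0.1344/0.0325 = 4.1354, giving s = 3.1354.
Then shape1 = μs = 0.84×3.1354 = 2.634 and shape2 = (1−μ)s = 0.16×3.1354 = 0.502.

shape1 = 2.634, shape2 = 0.502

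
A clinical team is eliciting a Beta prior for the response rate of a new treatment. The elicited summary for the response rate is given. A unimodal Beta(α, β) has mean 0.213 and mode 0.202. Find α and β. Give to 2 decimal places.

α = 11.54, β = 42.64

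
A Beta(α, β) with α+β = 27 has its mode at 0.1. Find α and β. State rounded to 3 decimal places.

Mode = (α−1)/(κ−2) with κ = α+β, so α−1 = 0.1·25 = 2.500.
α = 3.500; β = κ − α = 23.500.

α = 3.500, β = 23.500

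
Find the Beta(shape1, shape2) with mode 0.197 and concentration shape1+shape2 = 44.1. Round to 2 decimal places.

For shape1,shape2>1 the mode is (shape1−1)/(shape1+shape2−2), so shape1 = mode·(κ−2)+1 = 0.197×42.1+1 = 9.29.
And shape2 = (1−mode)·(κ−2)+1 = 0.803×42.1+1 = 34.81.

shape1 = 9.29, shape2 = 34.81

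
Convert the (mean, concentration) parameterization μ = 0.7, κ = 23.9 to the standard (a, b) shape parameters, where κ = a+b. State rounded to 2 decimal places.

a = 16.73, b = 7.17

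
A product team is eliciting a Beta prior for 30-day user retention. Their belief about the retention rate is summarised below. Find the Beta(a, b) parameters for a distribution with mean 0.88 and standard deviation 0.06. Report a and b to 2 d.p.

a = 24.93, b = 3.40

First σ² = 0.0036. Setting a = μn, b = (1−μ)n with n = a+b,
μ(1−μ)/(n+1) = 0.0036 ⇒ n+1 = 0.1056/0.0036 = 29.3333 ⇒ n = 28.3333.
Hence a = 0.88×28.3333 = 24.93, b = 0.12×28.3333 = 3.40.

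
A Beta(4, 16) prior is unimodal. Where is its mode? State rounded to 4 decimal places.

0.1667

With α,β > 1, mode = (α−1)/(α+β−2) = 3/18 = 0.1667.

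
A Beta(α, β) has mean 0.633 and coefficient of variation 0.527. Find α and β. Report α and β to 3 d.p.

α = 0.688, β = 0.399

Var = (CV·μ)² = (0.527×0.633)² = 0.111283.
α+β = μ(1−μ)/Var − 1 = 0.232311/0.111283 − 1 = 1.0876.
Thus α = 0.633·1.0876 = 0.688 and β = 0.367·1.0876 = 0.399.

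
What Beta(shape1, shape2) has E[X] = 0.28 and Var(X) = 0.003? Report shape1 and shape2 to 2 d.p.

shape1 = 18.54, shape2 = 47.66

Let s = shape1+shape2. The Beta variance is μ(1−μ)/(s+1).
So s+1 = μ(1−μ)/σ² = (0.28×0.72)/0.003 = 0.2016/0.003 = 67.2000, giving s = 66.2000.
Then shape1 = μs = 0.28×66.2000 = 18.54 and shape2 = (1−μ)s = 0.72×66.2000 = 47.66.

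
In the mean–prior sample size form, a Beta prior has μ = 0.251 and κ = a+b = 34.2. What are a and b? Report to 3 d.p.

a = 8.584, b = 25.616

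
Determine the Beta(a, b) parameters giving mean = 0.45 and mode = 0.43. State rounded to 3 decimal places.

Let s = a+b. Mean gives a = μs = 0.45s; mode gives (a−1)/(s−2) = 0.43.
Substituting: 0.45s − 1 = 0.43(s−2) = 0.43s − 0.86, so 0.02s = 0.14 and s = 7.0000.
Then a = 0.45×7.0000 = 3.150 and b = s−a = 3.850.

a = 3.150, b = 3.850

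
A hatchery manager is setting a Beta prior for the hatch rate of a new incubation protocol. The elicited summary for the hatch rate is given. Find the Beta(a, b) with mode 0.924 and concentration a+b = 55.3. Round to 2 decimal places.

Mode = (a−1)/(κ−2) with κ = a+b, so a−1 = 0.924·53.3 = 49.25.
a = 50.25; b = κ − a = 5.05.

a = 50.25, b = 5.05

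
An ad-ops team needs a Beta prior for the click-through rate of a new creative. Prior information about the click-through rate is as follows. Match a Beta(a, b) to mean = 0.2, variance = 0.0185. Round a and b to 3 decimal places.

a = 1.530, b = 6.119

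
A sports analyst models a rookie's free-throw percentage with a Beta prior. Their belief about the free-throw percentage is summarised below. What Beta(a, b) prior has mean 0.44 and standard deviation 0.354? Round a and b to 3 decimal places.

a = 0.425, b = 0.541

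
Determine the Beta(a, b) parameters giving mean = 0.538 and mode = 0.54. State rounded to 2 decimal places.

Let s = a+b. Mean gives a = μs = 0.538s; mode gives (a−1)/(s−2) = 0.54.
Substituting: 0.538s − 1 = 0.54(s−2) = 0.54s − 1.08, so -0.002s = -0.08 and s = 40.0000.
Then a = 0.538×40.0000 = 21.52 and b = s−a = 18.48.

a = 21.52, b = 18.48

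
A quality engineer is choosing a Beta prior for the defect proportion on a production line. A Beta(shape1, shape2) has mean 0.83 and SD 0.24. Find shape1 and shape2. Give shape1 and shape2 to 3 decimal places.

σ² = 0.24² = 0.0576.
With s = shape1+shape2, Var = μ(1−μ)/(s+1), so s+1 = (0.83×0.17)/0.0576 = 2.4497 and s = 1.4497.
shape1 = μs = 1.203, shape2 = (1−μ)s = 0.246.

shape1 = 1.203, shape2 = 0.246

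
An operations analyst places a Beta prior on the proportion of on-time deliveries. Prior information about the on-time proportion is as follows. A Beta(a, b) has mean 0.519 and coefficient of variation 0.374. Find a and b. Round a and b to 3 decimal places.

a = 2.920, b = 2.706

σ = CV·μ = 0.374×0.519 = 0.19411, so σ² = 0.037677.
s+1 = μ(1−μ)/σ² = 0.249639/0.037677 = 6.6257, so s = a+b = 5.6257.
a = μs = 2.920, b = (1−μ)s = 2.706.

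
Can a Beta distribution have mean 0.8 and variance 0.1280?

The Beta variance bound is σ² < μ(1−μ).
Here μ(1−μ) = 0.8×0.2 = 0.16, and 0.1280 < 0.16.

Yes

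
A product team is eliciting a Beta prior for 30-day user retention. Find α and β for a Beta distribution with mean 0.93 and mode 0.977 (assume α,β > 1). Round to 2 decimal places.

α = 18.88, β = 1.42

With s = α+β: μ = α/s and mode = (α−1)/(s−2). Eliminating α = μs,
μs − 1 = m(s−2) ⇒ s(μ−m) = 1−2m ⇒ s = -0.954/-0.047 = 20.2979.
So α = μs = 18.88, β = (1−μ)s = 1.42.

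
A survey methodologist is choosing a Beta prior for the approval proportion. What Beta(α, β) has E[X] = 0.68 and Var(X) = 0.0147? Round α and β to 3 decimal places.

α = 9.386, β = 4.417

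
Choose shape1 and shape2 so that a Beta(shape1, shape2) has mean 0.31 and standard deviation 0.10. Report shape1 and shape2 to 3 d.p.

σ² = 0.10² = 0.0100.
With s = shape1+shape2, Var = μ(1−μ)/(s+1), so s+1 = (0.31×0.69)/0.0100 = 21.3900 and s = 20.3900.
shape1 = μs = 6.321, shape2 = (1−μ)s = 14.069.

shape1 = 6.321, shape2 = 14.069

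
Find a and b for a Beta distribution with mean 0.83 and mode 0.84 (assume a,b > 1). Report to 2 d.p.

a = 56.44, b = 11.56

With s = a+b: μ = a/s and mode = (a−1)/(s−2). Eliminating a = μs,
μs − 1 = m(s−2) ⇒ s(μ−m) = 1−2m ⇒ s = -0.68/-0.01 = 68.0000.
So a = μs = 56.44, b = (1−μ)s = 11.56.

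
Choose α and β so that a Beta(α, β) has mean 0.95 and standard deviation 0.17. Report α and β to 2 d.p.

α = 0.61, β = 0.03

First σ² = 0.0289. Setting α = μn, β = (1−μ)n with n = α+β,
μ(1−μ)/(n+1) = 0.0289 ⇒ n+1 = 0.0475/0.0289 = 1.6436 ⇒ n = 0.6436.
Hence α = 0.95×0.6436 = 0.61, β = 0.05×0.6436 = 0.03.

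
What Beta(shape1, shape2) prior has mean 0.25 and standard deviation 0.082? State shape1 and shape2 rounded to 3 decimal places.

shape1 = 6.721, shape2 = 20.164

σ² = 0.082² = 0.006724.
With s = shape1+shape2, Var = μ(1−μ)/(s+1), so s+1 = (0.25×0.75)/0.006724 = 27.8852 and s = 26.8852.
shape1 = μs = 6.721, shape2 = (1−μ)s = 20.164.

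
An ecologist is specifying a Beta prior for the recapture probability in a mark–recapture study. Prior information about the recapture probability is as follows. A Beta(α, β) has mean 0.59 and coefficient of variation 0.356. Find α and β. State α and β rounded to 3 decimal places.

Var = (CV·μ)² = (0.356×0.59)² = 0.044117.
α+β = μ(1−μ)/Var − 1 = 0.2419/0.044117 − 1 = 4.4832.
Thus α = 0.59·4.4832 = 2.645 and β = 0.41·4.4832 = 1.838.

α = 2.645, β = 1.838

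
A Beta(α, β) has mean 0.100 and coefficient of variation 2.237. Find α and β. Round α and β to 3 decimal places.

σ = CV·μ = 2.237×0.100 = 0.22370, so σ² = 0.050042.
s+1 = μ(1−μ)/σ² = 0.090000/0.050042 = 1.7985, so s = α+β = 0.7985.
α = μs = 0.080, β = (1−μ)s = 0.719.

α = 0.080, β = 0.719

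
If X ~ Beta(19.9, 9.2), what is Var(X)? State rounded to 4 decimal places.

μ = 19.9/29.1 = 0.683849; Var = μ(1−μ)/(α+β+1) = 0.2161996/30.1 = 0.0072.

0.0072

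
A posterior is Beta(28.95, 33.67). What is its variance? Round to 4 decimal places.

μ = 28.95/62.62 = 0.462312; Var = μ(1−μ)/(α+β+1) = 0.2485796/63.62 = 0.0039.

0.0039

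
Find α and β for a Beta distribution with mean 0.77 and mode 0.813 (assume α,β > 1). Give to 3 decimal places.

α = 11.210, β = 3.348

With s = α+β: μ = α/s and mode = (α−1)/(s−2). Eliminating α = μs,
μs − 1 = m(s−2) ⇒ s(μ−m) = 1−2m ⇒ s = -0.626/-0.043 = 14.5581.
So α = μs = 11.210, β = (1−μ)s = 3.348.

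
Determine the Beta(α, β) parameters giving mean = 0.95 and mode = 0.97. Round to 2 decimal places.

Let s = α+β. Mean gives α = μs = 0.95s; mode gives (α−1)/(s−2) = 0.97.
Substituting: 0.95s − 1 = 0.97(s−2) = 0.97s − 1.94, so -0.02s = -0.94 and s = 47.0000.
Then α = 0.95×47.0000 = 44.65 and β = s−α = 2.35.

α = 44.65, β = 2.35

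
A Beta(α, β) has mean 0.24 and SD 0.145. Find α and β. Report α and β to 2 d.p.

α = 1.84, β = 5.83

σ² = 0.145² = 0.021025.
With s = α+β, Var = μ(1−μ)/(s+1), so s+1 = (0.24×0.76)/0.021025 = 8.6754 and s = 7.6754.
α = μs = 1.84, β = (1−μ)s = 5.83.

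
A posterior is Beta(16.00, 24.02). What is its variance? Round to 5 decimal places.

μ = 16.00/40.02 = 0.399800; Var = μ(1−μ)/(α+β+1) = 0.2399600/41.02 = 0.00585.

0.00585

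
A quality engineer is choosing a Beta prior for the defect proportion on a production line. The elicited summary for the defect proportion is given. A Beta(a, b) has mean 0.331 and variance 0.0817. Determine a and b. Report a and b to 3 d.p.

a = 0.566, b = 1.144

Write ν = a+b; then a = μν and Var = μ(1−μ)/(ν+1).
ν = μ(1−μ)/Var − 1 = 0.221439/0.0817 − 1 = 1.7104.
a = 0.331·1.7104 = 0.566, b = 0.669·1.7104 = 1.144.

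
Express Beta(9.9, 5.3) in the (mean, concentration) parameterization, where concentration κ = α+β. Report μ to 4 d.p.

κ = α+β = 9.9+5.3 = 15.2; μ = α/κ = 9.9/15.2 = 0.6513.

μ = 0.6513, κ = 15.2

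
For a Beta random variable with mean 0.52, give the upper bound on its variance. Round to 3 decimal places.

0.250

For fixed mean μ the Beta variance is μ(1−μ)/(α+β+1), increasing as α+β decreases.
Its least upper bound (not attained) is μ(1−μ) = 0.52·0.48 = 0.250.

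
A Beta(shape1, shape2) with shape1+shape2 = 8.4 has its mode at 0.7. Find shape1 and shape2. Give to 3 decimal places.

shape1 = 5.480, shape2 = 2.920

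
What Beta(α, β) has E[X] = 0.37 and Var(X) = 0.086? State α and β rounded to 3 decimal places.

α = 0.633, β = 1.078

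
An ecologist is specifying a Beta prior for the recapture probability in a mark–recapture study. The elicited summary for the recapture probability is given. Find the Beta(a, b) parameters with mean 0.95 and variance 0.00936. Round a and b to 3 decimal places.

Let s = a+b. The Beta variance is μ(1−μ)/(s+1).
So s+1 = μ(1−μ)/σ² = (0.95×0.05)/0.00936 = 0.0475/0.00936 = 5.0748, giving s = 4.0748.
Then a = μs = 0.95×4.0748 = 3.871 and b = (1−μ)s = 0.05×4.0748 = 0.204.

a = 3.871, b = 0.204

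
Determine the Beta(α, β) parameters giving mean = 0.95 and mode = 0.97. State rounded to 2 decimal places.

Let s = α+β. Mean gives α = μs = 0.95s; mode gives (α−1)/(s−2) = 0.97.
Substituting: 0.95s − 1 = 0.97(s−2) = 0.97s − 1.94, so -0.02s = -0.94 and s = 47.0000.
Then α = 0.95×47.0000 = 44.65 and β = s−α = 2.35.

α = 44.65, β = 2.35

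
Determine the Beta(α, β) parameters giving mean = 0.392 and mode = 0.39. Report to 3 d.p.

Let s = α+β. Mean gives α = μs = 0.392s; mode gives (α−1)/(s−2) = 0.39.
Substituting: 0.392s − 1 = 0.39(s−2) = 0.39s − 0.78, so 0.002s = 0.22 and s = 110.0000.
Then α = 0.392×110.0000 = 43.120 and β = s−α = 66.880.

α = 43.120, β = 66.880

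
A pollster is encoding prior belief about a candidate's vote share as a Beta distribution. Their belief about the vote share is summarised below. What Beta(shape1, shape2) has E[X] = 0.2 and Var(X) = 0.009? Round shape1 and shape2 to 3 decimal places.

shape1 = 3.356, shape2 = 13.422

By moment matching, shape1+shape2 = μ(1−μ)/σ² − 1 = (0.2·0.8)/0.009 − 1 = 17.7778 − 1 = 16.7778.
Since shape1/(shape1+shape2) = μ, shape1 = 0.2·16.7778 = 3.356 and shape2 = 0.8·16.7778 = 13.422.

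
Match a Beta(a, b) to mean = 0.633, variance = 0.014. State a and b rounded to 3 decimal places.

a = 9.871, b = 5.723

Let s = a+b. The Beta variance is μ(1−μ)/(s+1).
So s+1 = μ(1−μ)/σ² = (0.633×0.367)/0.014 = 0.232311/0.014 = 16.5936, giving s = 15.5936.
Then a = μs = 0.633×15.5936 = 9.871 and b = (1−μ)s = 0.367×15.5936 = 5.723.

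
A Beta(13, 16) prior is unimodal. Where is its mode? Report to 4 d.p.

0.4444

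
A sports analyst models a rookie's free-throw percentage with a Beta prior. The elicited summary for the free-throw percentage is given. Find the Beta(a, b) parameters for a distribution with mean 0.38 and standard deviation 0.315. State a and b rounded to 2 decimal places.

a = 0.52, b = 0.85

σ² = 0.315² = 0.099225.
With s = a+b, Var = μ(1−μ)/(s+1), so s+1 = (0.38×0.62)/0.099225 = 2.3744 and s = 1.3744.
a = μs = 0.52, b = (1−μ)s = 0.85.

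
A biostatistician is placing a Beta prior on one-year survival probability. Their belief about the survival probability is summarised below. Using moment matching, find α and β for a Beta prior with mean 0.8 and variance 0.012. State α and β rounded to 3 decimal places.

α = 9.867, β = 2.467

Let s = α+β. The Beta variance is μ(1−μ)/(s+1).
So s+1 = μ(1−μ)/σ² = (0.8×0.2)/0.012 = 0.16/0.012 = 13.3333, giving s = 12.3333.
Then α = μs = 0.8×12.3333 = 9.867 and β = (1−μ)s = 0.2×12.3333 = 2.467.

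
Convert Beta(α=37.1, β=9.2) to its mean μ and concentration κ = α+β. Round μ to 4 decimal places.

κ = α+β = 37.1+9.2 = 46.3; μ = α/κ = 37.1/46.3 = 0.8013.

μ = 0.8013, κ = 46.3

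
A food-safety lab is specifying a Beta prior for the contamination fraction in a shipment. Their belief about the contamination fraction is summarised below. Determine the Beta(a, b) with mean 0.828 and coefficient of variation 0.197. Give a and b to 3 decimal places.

Var = (CV·μ)² = (0.197×0.828)² = 0.026607.
a+b = μ(1−μ)/Var − 1 = 0.142416/0.026607 − 1 = 4.3526.
Thus a = 0.828·4.3526 = 3.604 and b = 0.172·4.3526 = 0.749.

a = 3.604, b = 0.749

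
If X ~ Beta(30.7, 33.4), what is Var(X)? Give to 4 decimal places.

0.0038

α+β = 64.1 and αβ = 1025.38, so Var = αβ/[(α+β)²(α+β+1)] = 1025.38/267483.531 = 0.0038.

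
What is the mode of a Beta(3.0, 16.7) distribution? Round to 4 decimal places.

0.1130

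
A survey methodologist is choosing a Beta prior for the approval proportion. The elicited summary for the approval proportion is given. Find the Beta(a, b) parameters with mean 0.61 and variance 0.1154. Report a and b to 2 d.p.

Write ν = a+b; then a = μν and Var = μ(1−μ)/(ν+1).
ν = μ(1−μ)/Var − 1 = 0.2379/0.1154 − 1 = 1.0615.
a = 0.61·1.0615 = 0.65, b = 0.39·1.0615 = 0.41.

a = 0.65, b = 0.41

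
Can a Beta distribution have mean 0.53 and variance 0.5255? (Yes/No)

No

For any Beta, Var(X) < E[X]·(1−E[X]).
Here μ(1−μ) = 0.53×0.47 = 0.2491, and 0.5255 ≥ 0.2491.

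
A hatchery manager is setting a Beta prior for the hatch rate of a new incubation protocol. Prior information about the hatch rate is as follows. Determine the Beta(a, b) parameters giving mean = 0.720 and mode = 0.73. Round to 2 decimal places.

a = 33.12, b = 12.88

Let s = a+b. Mean gives a = μs = 0.720s; mode gives (a−1)/(s−2) = 0.73.
Substituting: 0.720s − 1 = 0.73(s−2) = 0.73s − 1.46, so -0.010s = -0.46 and s = 46.0000.
Then a = 0.720×46.0000 = 33.12 and b = s−a = 12.88.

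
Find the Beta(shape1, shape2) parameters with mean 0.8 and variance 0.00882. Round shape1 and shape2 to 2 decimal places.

shape1 = 13.71, shape2 = 3.43

Let s = shape1+shape2. The Beta variance is μ(1−μ)/(s+1).
So s+1 = μ(1−μ)/σ² = (0.8×0.2)/0.00882 = 0.16/0.00882 = 18.1406, giving s = 17.1406.
Then shape1 = μs = 0.8×17.1406 = 13.71 and shape2 = (1−μ)s = 0.2×17.1406 = 3.43.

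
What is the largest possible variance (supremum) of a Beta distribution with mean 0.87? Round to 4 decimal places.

For fixed mean μ the Beta variance is μ(1−μ)/(α+β+1), increasing as α+β decreases.
Its least upper bound (not attained) is μ(1−μ) = 0.87·0.13 = 0.1131.

0.1131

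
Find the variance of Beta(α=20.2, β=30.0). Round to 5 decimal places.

μ = 20.2/50.2 = 0.402390; Var = μ(1−μ)/(α+β+1) = 0.2404724/51.2 = 0.00470.

0.00470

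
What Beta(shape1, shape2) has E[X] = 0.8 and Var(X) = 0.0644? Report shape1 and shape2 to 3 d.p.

Let s = shape1+shape2. The Beta variance is μ(1−μ)/(s+1).
So s+1 = μ(1−μ)/σ² = (0.8×0.2)/0.0644 = 0.16/0.0644 = 2.4845, giving s = 1.4845.
Then shape1 = μs = 0.8×1.4845 = 1.188 and shape2 = (1−μ)s = 0.2×1.4845 = 0.297.

shape1 = 1.188, shape2 = 0.297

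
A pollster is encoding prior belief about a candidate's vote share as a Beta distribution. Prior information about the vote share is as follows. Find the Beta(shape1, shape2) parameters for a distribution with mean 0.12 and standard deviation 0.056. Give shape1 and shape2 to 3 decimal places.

shape1 = 3.921, shape2 = 28.753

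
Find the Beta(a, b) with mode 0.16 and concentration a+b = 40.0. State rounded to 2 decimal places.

a = 7.08, b = 32.92

Since the density peak of Beta(a,b) is at (a−1)/(a+b−2),
a = 1 + 0.16(40.0−2) = 7.08 and b = 40.0 − 7.08 = 32.92.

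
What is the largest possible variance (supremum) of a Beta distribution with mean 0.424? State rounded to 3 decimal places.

0.244

Var = μ(1−μ)/(α+β+1), which approaches μ(1−μ) as α+β → 0.
So the supremum is μ(1−μ) = 0.424×0.576 = 0.244.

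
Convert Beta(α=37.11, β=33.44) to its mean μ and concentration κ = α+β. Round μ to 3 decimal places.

μ = 0.526, κ = 70.55

κ = α+β = 37.11+33.44 = 70.55; μ = α/κ = 37.11/70.55 = 0.526.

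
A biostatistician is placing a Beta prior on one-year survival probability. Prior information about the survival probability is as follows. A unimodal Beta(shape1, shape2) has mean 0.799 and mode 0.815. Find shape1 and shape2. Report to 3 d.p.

shape1 = 31.461, shape2 = 7.914

Let s = shape1+shape2. Mean gives shape1 = μs = 0.799s; mode gives (shape1−1)/(s−2) = 0.815.
Substituting: 0.799s − 1 = 0.815(s−2) = 0.815s − 1.630, so -0.016s = -0.630 and s = 39.3750.
Then shape1 = 0.799×39.3750 = 31.461 and shape2 = s−shape1 = 7.914.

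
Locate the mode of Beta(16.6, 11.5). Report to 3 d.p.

The density x^(α−1)(1−x)^(β−1) is maximised at (α−1)/(α+β−2) = 15.6/26.1 = 0.598.

0.598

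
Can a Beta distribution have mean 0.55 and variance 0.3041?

The Beta variance bound is σ² < μ(1−μ).
Here μ(1−μ) = 0.55×0.45 = 0.2475, and 0.3041 ≥ 0.2475.

No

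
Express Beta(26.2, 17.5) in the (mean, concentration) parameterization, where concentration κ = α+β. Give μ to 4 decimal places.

μ = 0.5995, κ = 43.7

κ = α+β = 26.2+17.5 = 43.7; μ = α/κ = 26.2/43.7 = 0.5995.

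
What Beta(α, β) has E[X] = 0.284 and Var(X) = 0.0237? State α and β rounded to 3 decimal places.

Let s = α+β. The Beta variance is μ(1−μ)/(s+1).
So s+1 = μ(1−μ)/σ² = (0.284×0.716)/0.0237 = 0.203344/0.0237 = 8.5799, giving s = 7.5799.
Then α = μs = 0.284×7.5799 = 2.153 and β = (1−μ)s = 0.716×7.5799 = 5.427.

α = 2.153, β = 5.427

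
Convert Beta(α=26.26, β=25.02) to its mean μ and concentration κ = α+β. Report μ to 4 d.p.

κ = α+β = 26.26+25.02 = 51.28; μ = α/κ = 26.26/51.28 = 0.5121.

μ = 0.5121, κ = 51.28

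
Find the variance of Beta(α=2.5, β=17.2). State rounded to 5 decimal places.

Var = αβ/[(α+β)²(α+β+1)] = (2.5×17.2)/(19.7²×20.7) = 43.00/8033.463 = 0.00535.

0.00535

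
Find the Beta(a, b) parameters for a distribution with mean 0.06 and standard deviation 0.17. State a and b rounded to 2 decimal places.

a = 0.06, b = 0.89

First σ² = 0.0289. Setting a = μn, b = (1−μ)n with n = a+b,
μ(1−μ)/(n+1) = 0.0289 ⇒ n+1 = 0.0564/0.0289 = 1.9516 ⇒ n = 0.9516.
Hence a = 0.06×0.9516 = 0.06, b = 0.94×0.9516 = 0.89.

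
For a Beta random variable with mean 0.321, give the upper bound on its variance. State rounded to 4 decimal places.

For fixed mean μ the Beta variance is μ(1−μ)/(α+β+1), increasing as α+β decreases.
Its least upper bound (not attained) is μ(1−μ) = 0.321·0.679 = 0.2180.

0.2180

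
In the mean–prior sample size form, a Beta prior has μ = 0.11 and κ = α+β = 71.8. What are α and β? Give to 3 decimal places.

α = 7.898, β = 63.902

α = μκ = 0.11×71.8 = 7.898 and β = (1−μ)κ = 0.89×71.8 = 63.902.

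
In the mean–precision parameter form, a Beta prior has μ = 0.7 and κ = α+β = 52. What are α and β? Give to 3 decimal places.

α = 36.400, β = 15.600

α = μκ = 0.7×52 = 36.400 and β = (1−μ)κ = 0.3×52 = 15.600.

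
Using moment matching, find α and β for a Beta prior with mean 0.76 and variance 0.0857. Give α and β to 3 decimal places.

By moment matching, α+β = μ(1−μ)/σ² − 1 = (0.76·0.24)/0.0857 − 1 = 2.1284 − 1 = 1.1284.
Since α/(α+β) = μ, α = 0.76·1.1284 = 0.858 and β = 0.24·1.1284 = 0.271.

α = 0.858, β = 0.271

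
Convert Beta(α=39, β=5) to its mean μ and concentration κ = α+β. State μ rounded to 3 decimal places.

μ = 0.886, κ = 44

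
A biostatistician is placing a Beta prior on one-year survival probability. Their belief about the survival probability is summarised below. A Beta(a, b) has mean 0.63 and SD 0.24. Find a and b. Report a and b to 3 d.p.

a = 1.920, b = 1.127

First σ² = 0.0576. Setting a = μn, b = (1−μ)n with n = a+b,
μ(1−μ)/(n+1) = 0.0576 ⇒ n+1 = 0.2331/0.0576 = 4.0469 ⇒ n = 3.0469.
Hence a = 0.63×3.0469 = 1.920, b = 0.37×3.0469 = 1.127.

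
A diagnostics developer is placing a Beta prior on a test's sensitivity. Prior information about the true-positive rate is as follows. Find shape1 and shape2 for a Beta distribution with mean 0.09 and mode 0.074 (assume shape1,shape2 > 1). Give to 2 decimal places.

shape1 = 4.79, shape2 = 48.46

Let s = shape1+shape2. Mean gives shape1 = μs = 0.09s; mode gives (shape1−1)/(s−2) = 0.074.
Substituting: 0.09s − 1 = 0.074(s−2) = 0.074s − 0.148, so 0.016s = 0.852 and s = 53.2500.
Then shape1 = 0.09×53.2500 = 4.79 and shape2 = s−shape1 = 48.46.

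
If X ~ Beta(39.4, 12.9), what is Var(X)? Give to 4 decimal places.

Var = αβ/[(α+β)²(α+β+1)] = (39.4×12.9)/(52.3²×53.3) = 508.26/145790.957 = 0.0035.

0.0035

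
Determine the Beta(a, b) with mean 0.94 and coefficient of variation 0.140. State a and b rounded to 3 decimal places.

a = 2.121, b = 0.135

σ = CV·μ = 0.140×0.94 = 0.13160, so σ² = 0.017319.
s+1 = μ(1−μ)/σ² = 0.0564/0.017319 = 3.2566, so s = a+b = 2.2566.
a = μs = 2.121, b = (1−μ)s = 0.135.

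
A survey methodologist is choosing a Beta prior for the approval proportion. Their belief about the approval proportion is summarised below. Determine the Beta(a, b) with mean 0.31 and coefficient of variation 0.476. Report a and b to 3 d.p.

σ = CV·μ = 0.476×0.31 = 0.14756, so σ² = 0.021774.
s+1 = μ(1−μ)/σ² = 0.2139/0.021774 = 9.8237, so s = a+b = 8.8237.
a = μs = 2.735, b = (1−μ)s = 6.088.

a = 2.735, b = 6.088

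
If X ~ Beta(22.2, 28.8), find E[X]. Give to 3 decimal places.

The Beta mean is α/(α+β) = 22.2/(22.2+28.8) = 0.435.

0.435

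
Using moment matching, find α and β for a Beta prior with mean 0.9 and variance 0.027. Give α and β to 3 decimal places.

α = 2.100, β = 0.233

Write ν = α+β; then α = μν and Var = μ(1−μ)/(ν+1).
ν = μ(1−μ)/Var − 1 = 0.09/0.027 − 1 = 2.3333.
α = 0.9·2.3333 = 2.100, β = 0.1·2.3333 = 0.233.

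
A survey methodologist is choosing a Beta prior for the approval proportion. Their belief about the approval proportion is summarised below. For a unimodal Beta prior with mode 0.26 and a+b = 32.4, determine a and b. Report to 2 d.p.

Since the density peak of Beta(a,b) is at (a−1)/(a+b−2),
a = 1 + 0.26(32.4−2) = 8.90 and b = 32.4 − 8.90 = 23.50.

a = 8.90, b = 23.50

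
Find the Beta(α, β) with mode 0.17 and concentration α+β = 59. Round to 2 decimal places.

Since the density peak of Beta(α,β) is at (α−1)/(α+β−2),
α = 1 + 0.17(59−2) = 10.69 and β = 59 − 10.69 = 48.31.

α = 10.69, β = 48.31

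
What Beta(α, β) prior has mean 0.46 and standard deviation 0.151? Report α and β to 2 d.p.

α = 4.55, β = 5.34

σ² = 0.151² = 0.022801.
With s = α+β, Var = μ(1−μ)/(s+1), so s+1 = (0.46×0.54)/0.022801 = 10.8943 and s = 9.8943.
α = μs = 4.55, β = (1−μ)s = 5.34.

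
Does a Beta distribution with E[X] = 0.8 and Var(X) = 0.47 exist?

A Beta with mean μ has variance μ(1−μ)/(α+β+1) < μ(1−μ).
Here μ(1−μ) = 0.8×0.2 = 0.16, and 0.47 ≥ 0.16.

No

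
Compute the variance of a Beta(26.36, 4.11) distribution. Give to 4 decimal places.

0.0037

μ = 26.36/30.47 = 0.865113; Var = μ(1−μ)/(α+β+1) = 0.1166923/31.47 = 0.0037.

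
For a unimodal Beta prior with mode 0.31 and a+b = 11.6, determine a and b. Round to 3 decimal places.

Since the density peak of Beta(a,b) is at (a−1)/(a+b−2),
a = 1 + 0.31(11.6−2) = 3.976 and b = 11.6 − 3.976 = 7.624.

a = 3.976, b = 7.624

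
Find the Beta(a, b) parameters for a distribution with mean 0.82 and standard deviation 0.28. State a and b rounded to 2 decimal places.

σ² = 0.28² = 0.0784.
With s = a+b, Var = μ(1−μ)/(s+1), so s+1 = (0.82×0.18)/0.0784 = 1.8827 and s = 0.8827.
a = μs = 0.72, b = (1−μ)s = 0.16.

a = 0.72, b = 0.16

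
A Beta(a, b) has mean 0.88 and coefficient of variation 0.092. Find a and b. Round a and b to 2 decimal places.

a = 13.30, b = 1.81

Var = (CV·μ)² = (0.092×0.88)² = 0.006555.
a+b = μ(1−μ)/Var − 1 = 0.1056/0.006555 − 1 = 15.1110.
Thus a = 0.88·15.1110 = 13.30 and b = 0.12·15.1110 = 1.81.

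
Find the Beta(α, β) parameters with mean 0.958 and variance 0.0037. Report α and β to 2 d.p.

Let s = α+β. The Beta variance is μ(1−μ)/(s+1).
So s+1 = μ(1−μ)/σ² = (0.958×0.042)/0.0037 = 0.040236/0.0037 = 10.8746, giving s = 9.8746.
Then α = μs = 0.958×9.8746 = 9.46 and β = (1−μ)s = 0.042×9.8746 = 0.41.

α = 9.46, β = 0.41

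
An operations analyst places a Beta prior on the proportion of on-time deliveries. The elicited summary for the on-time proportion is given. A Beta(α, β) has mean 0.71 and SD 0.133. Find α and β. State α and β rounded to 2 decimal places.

α = 7.55, β = 3.09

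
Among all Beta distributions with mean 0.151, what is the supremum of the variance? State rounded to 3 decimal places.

0.128

Var = μ(1−μ)/(α+β+1), which approaches μ(1−μ) as α+β → 0.
So the supremum is μ(1−μ) = 0.151×0.849 = 0.128.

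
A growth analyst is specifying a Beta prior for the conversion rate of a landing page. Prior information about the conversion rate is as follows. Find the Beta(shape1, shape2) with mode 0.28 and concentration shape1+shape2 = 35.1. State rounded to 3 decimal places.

shape1 = 10.268, shape2 = 24.832

Mode = (shape1−1)/(κ−2) with κ = shape1+shape2, so shape1−1 = 0.28·33.1 = 9.268.
shape1 = 10.268; shape2 = κ − shape1 = 24.832.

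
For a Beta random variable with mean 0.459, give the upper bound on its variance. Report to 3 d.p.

For fixed mean μ the Beta variance is μ(1−μ)/(α+β+1), increasing as α+β decreases.
Its least upper bound (not attained) is μ(1−μ) = 0.459·0.541 = 0.248.

0.248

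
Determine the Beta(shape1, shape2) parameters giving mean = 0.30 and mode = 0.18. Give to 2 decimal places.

With s = shape1+shape2: μ = shape1/s and mode = (shape1−1)/(s−2). Eliminating shape1 = μs,
μs − 1 = m(s−2) ⇒ s(μ−m) = 1−2m ⇒ s = 0.64/0.12 = 5.3333.
So shape1 = μs = 1.60, shape2 = (1−μ)s = 3.73.

shape1 = 1.60, shape2 = 3.73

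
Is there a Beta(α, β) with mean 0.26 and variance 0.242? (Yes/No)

No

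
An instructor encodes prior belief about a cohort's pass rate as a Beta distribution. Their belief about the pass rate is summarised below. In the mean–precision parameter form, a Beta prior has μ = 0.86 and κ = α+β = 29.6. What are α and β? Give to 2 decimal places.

α = μκ = 0.86×29.6 = 25.46 and β = (1−μ)κ = 0.14×29.6 = 4.14.

α = 25.46, β = 4.14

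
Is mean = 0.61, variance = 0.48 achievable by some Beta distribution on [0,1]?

No

For any Beta, Var(X) < E[X]·(1−E[X]).
Here μ(1−μ) = 0.61×0.39 = 0.2379, and 0.48 ≥ 0.2379.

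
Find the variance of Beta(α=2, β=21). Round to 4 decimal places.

Var = αβ/[(α+β)²(α+β+1)] = (2×21)/(23²×24) = 42/12696 = 0.0033.

0.0033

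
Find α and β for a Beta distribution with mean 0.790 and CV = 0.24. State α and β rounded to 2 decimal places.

α = 2.86, β = 0.76

Var = (CV·μ)² = (0.24×0.790)² = 0.035948.
α+β = μ(1−μ)/Var − 1 = 0.165900/0.035948 − 1 = 3.6150.
Thus α = 0.790·3.6150 = 2.86 and β = 0.210·3.6150 = 0.76.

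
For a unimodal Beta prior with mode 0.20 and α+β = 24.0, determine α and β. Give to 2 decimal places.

Mode = (α−1)/(κ−2) with κ = α+β, so α−1 = 0.20·22.0 = 4.40.
α = 5.40; β = κ − α = 18.60.

α = 5.40, β = 18.60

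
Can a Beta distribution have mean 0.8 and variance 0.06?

Yes

A Beta with mean μ has variance μ(1−μ)/(α+β+1) < μ(1−μ).
Here μ(1−μ) = 0.8×0.2 = 0.16, and 0.06 < 0.16.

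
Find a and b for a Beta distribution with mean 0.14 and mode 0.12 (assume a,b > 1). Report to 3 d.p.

With s = a+b: μ = a/s and mode = (a−1)/(s−2). Eliminating a = μs,
μs − 1 = m(s−2) ⇒ s(μ−m) = 1−2m ⇒ s = 0.76/0.02 = 38.0000.
So a = μs = 5.320, b = (1−μ)s = 32.680.

a = 5.320, b = 32.680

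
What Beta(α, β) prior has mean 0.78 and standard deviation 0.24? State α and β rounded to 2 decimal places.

First σ² = 0.0576. Setting α = μn, β = (1−μ)n with n = α+β,
μ(1−μ)/(n+1) = 0.0576 ⇒ n+1 = 0.1716/0.0576 = 2.9792 ⇒ n = 1.9792.
Hence α = 0.78×1.9792 = 1.54, β = 0.22×1.9792 = 0.44.

α = 1.54, β = 0.44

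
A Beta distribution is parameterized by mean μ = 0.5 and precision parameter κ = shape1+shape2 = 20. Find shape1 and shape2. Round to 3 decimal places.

shape1 = 10.000, shape2 = 10.000

shape1 = μκ = 0.5×20 = 10.000 and shape2 = (1−μ)κ = 0.5×20 = 10.000.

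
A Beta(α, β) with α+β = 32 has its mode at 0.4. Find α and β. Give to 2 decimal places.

α = 13.00, β = 19.00

Since the density peak of Beta(α,β) is at (α−1)/(α+β−2),
α = 1 + 0.4(32−2) = 13.00 and β = 32 − 13.00 = 19.00.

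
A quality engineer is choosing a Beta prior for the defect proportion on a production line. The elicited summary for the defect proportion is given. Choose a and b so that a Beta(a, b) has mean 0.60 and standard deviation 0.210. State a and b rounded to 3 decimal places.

First σ² = 0.044100. Setting a = μn, b = (1−μ)n with n = a+b,
μ(1−μ)/(n+1) = 0.044100 ⇒ n+1 = 0.2400/0.044100 = 5.4422 ⇒ n = 4.4422.
Hence a = 0.60×4.4422 = 2.665, b = 0.40×4.4422 = 1.777.

a = 2.665, b = 1.777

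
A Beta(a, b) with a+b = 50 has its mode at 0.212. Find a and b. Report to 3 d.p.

a = 11.176, b = 38.824

Since the density peak of Beta(a,b) is at (a−1)/(a+b−2),
a = 1 + 0.212(50−2) = 11.176 and b = 50 − 11.176 = 38.824.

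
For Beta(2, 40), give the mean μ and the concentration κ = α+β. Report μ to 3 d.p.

μ = 0.048, κ = 42

κ = α+β = 2+40 = 42; μ = α/κ = 2/42 = 0.048.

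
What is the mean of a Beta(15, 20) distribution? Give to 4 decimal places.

0.4286

E[X] = α/(α+β) = 15/35 = 0.4286.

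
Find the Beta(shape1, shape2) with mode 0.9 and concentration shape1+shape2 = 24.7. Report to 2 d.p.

shape1 = 21.43, shape2 = 3.27

For shape1,shape2>1 the mode is (shape1−1)/(shape1+shape2−2), so shape1 = mode·(κ−2)+1 = 0.9×22.7+1 = 21.43.
And shape2 = (1−mode)·(κ−2)+1 = 0.1×22.7+1 = 3.27.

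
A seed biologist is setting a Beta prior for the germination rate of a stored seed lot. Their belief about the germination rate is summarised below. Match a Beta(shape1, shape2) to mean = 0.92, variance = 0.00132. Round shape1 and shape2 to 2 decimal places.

shape1 = 50.38, shape2 = 4.38

Let s = shape1+shape2. The Beta variance is μ(1−μ)/(s+1).
So s+1 = μ(1−μ)/σ² = (0.92×0.08)/0.00132 = 0.0736/0.00132 = 55.7576, giving s = 54.7576.
Then shape1 = μs = 0.92×54.7576 = 50.38 and shape2 = (1−μ)s = 0.08×54.7576 = 4.38.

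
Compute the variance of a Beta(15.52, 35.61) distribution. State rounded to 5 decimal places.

0.00406

μ = 15.52/51.13 = 0.303540; Var = μ(1−μ)/(α+β+1) = 0.2114035/52.13 = 0.00406.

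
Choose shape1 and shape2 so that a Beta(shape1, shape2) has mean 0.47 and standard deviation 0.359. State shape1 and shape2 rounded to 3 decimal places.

shape1 = 0.438, shape2 = 0.494

Variance = 0.359² = 0.128881. The moment-matching identity shape1+shape2 = μ(1−μ)/Var − 1 gives
shape1+shape2 = 0.2491/0.128881 − 1 = 0.9328, so shape1 = μ·0.9328 = 0.438 and shape2 = (1−μ)·0.9328 = 0.494.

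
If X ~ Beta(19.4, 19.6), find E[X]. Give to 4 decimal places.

0.4974

The Beta mean is α/(α+β) = 19.4/(19.4+19.6) = 0.4974.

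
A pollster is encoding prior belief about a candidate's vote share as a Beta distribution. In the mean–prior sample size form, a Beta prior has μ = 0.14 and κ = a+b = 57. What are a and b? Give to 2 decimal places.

a = 7.98, b = 49.02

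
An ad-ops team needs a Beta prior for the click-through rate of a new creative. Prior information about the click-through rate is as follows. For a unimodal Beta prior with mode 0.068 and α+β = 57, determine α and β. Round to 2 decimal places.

Mode = (α−1)/(κ−2) with κ = α+β, so α−1 = 0.068·55 = 3.74.
α = 4.74; β = κ − α = 52.26.

α = 4.74, β = 52.26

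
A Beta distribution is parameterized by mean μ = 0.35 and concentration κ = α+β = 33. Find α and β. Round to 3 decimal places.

Split κ in proportion μ : (1−μ): α = 0.35·33 = 11.550, β = 33 − 11.550 = 21.450.

α = 11.550, β = 21.450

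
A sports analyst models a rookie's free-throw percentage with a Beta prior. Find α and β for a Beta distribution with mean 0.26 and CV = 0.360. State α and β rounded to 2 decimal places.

α = 5.45, β = 15.51

σ = CV·μ = 0.360×0.26 = 0.09360, so σ² = 0.008761.
s+1 = μ(1−μ)/σ² = 0.1924/0.008761 = 21.9611, so s = α+β = 20.9611.
α = μs = 5.45, β = (1−μ)s = 15.51.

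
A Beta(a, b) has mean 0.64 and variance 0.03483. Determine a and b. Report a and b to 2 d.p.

a = 3.59, b = 2.02

Let s = a+b. The Beta variance is μ(1−μ)/(s+1).
So s+1 = μ(1−μ)/σ² = (0.64×0.36)/0.03483 = 0.2304/0.03483 = 6.6150, giving s = 5.6150.
Then a = μs = 0.64×5.6150 = 3.59 and b = (1−μ)s = 0.36×5.6150 = 2.02.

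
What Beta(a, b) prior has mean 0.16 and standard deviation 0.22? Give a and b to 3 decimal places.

σ² = 0.22² = 0.0484.
With s = a+b, Var = μ(1−μ)/(s+1), so s+1 = (0.16×0.84)/0.0484 = 2.7769 and s = 1.7769.
a = μs = 0.284, b = (1−μ)s = 1.493.

a = 0.284, b = 1.493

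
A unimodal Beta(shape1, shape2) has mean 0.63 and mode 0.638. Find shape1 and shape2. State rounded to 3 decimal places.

Let s = shape1+shape2. Mean gives shape1 = μs = 0.63s; mode gives (shape1−1)/(s−2) = 0.638.
Substituting: 0.63s − 1 = 0.638(s−2) = 0.638s − 1.276, so -0.008s = -0.276 and s = 34.5000.
Then shape1 = 0.63×34.5000 = 21.735 and shape2 = s−shape1 = 12.765.

shape1 = 21.735, shape2 = 12.765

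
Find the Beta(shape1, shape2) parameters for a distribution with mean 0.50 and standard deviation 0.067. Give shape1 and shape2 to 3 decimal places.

Variance = 0.067² = 0.004489. The moment-matching identity shape1+shape2 = μ(1−μ)/Var − 1 gives
shape1+shape2 = 0.2500/0.004489 − 1 = 54.6917, so shape1 = μ·54.6917 = 27.346 and shape2 = (1−μ)·54.6917 = 27.346.

shape1 = 27.346, shape2 = 27.346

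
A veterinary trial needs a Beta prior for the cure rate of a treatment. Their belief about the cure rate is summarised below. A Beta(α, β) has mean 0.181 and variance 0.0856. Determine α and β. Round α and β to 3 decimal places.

By moment matching, α+β = μ(1−μ)/σ² − 1 = (0.181·0.819)/0.0856 − 1 = 1.7318 − 1 = 0.7318.
Since α/(α+β) = μ, α = 0.181·0.7318 = 0.132 and β = 0.819·0.7318 = 0.599.

α = 0.132, β = 0.599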